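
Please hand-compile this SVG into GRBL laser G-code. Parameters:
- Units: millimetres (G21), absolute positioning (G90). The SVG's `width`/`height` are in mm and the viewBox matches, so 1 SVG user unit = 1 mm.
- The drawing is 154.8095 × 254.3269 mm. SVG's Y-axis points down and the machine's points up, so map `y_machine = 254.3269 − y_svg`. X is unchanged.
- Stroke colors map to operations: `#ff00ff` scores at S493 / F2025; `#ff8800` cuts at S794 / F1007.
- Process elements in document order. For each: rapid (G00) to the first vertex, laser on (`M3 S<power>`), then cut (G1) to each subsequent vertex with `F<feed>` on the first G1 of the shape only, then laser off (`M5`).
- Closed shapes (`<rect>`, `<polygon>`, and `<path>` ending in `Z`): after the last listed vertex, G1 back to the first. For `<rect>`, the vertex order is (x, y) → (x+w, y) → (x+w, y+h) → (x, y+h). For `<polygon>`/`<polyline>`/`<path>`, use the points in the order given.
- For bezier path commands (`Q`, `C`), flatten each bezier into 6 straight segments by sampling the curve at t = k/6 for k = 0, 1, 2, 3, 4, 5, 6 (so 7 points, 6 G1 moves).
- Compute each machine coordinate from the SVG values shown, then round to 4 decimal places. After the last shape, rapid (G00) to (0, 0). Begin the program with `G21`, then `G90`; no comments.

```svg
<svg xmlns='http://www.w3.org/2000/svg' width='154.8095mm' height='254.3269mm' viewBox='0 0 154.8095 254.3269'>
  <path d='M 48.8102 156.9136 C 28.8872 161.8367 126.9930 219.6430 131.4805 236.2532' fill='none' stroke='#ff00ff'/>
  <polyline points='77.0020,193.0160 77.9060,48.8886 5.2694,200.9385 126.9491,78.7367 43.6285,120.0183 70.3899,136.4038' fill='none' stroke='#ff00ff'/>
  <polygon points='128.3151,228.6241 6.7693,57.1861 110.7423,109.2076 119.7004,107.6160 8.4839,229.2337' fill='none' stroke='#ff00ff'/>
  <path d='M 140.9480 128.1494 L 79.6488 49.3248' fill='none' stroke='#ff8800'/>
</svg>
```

1 u = 1 mm; y_m = 254.3269 − y.

[1] `<path>` cubic bezier, #ff00ff→score S493 F2025: (48.8102,97.4133) → (47.7046,90.9804) → (60.3914,78.3469) → (80.9914,62.1262) → (103.6257,44.9315) → (122.4151,29.3763) → (131.4805,18.0737)

[2] `<polyline>` open polyline, #ff00ff→score S493 F2025: (77.0020,61.3109) → (77.9060,205.4383) → (5.2694,53.3884) → (126.9491,175.5902) → (43.6285,134.3086) → (70.3899,117.9231)

[3] `<polygon>` closed polygon, #ff00ff→score S493 F2025: (128.3151,25.7028) → (6.7693,197.1408) → (110.7423,145.1193) → (119.7004,146.7109) → (8.4839,25.0932) → (128.3151,25.7028) (closed)

[4] `<path>` line segment, #ff8800→cut S794 F1007: (140.9480,126.1775) → (79.6488,205.0021)

G21
G90
G00 X48.8102 Y97.4133
M3 S493
G1 X47.7046 Y90.9804 F2025
G1 X60.3914 Y78.3469
G1 X80.9914 Y62.1262
G1 X103.6257 Y44.9315
G1 X122.4151 Y29.3763
G1 X131.4805 Y18.0737
M5
G00 X77.0020 Y61.3109
M3 S493
G1 X77.9060 Y205.4383 F2025
G1 X5.2694 Y53.3884
G1 X126.9491 Y175.5902
G1 X43.6285 Y134.3086
G1 X70.3899 Y117.9231
M5
G00 X128.3151 Y25.7028
M3 S493
G1 X6.7693 Y197.1408 F2025
G1 X110.7423 Y145.1193
G1 X119.7004 Y146.7109
G1 X8.4839 Y25.0932
G1 X128.3151 Y25.7028
M5
G00 X140.9480 Y126.1775
M3 S794
G1 X79.6488 Y205.0021 F1007
M5
G00 X0.0000 Y0.0000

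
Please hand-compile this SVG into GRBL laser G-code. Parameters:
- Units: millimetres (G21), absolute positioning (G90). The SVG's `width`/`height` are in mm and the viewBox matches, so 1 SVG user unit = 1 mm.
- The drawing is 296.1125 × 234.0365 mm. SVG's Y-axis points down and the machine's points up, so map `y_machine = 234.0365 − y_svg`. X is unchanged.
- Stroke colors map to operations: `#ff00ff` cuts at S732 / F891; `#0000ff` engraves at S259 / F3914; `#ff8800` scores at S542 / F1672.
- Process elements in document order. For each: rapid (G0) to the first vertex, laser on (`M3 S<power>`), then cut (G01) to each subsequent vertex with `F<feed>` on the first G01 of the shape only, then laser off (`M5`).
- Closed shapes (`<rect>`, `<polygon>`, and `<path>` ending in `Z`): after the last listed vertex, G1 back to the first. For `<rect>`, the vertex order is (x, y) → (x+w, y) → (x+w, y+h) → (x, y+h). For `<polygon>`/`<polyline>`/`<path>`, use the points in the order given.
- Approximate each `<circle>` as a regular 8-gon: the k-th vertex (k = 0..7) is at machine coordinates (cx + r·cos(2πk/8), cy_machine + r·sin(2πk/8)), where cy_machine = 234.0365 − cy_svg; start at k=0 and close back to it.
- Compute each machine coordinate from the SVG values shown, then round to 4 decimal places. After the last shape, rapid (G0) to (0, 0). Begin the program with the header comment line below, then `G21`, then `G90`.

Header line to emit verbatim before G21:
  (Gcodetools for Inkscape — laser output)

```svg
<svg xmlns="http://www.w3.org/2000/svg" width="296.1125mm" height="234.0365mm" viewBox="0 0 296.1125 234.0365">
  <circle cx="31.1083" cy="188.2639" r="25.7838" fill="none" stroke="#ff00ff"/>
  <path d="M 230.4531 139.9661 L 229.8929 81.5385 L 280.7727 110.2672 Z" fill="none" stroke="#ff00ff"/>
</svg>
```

viewBox `0 0 296.1125 234.0365` with mm width/height → 1 unit = 1 mm. Flip: y_m = 234.0365 − y_svg.

**Shape 1** — `<circle>` circle, stroke `#ff00ff` → cut (S732, F891). Machine vertices: (56.8921,45.7726) → (49.3402,64.0045) → (31.1083,71.5564) → (12.8764,64.0045) → (5.3245,45.7726) → (12.8764,27.5407) → (31.1083,19.9888) → (49.3402,27.5407) → (56.8921,45.7726). Closed: final G1 returns to the first vertex.

**Shape 2** — `<path>` regular polygon, stroke `#ff00ff` → cut (S732, F891). Machine vertices: (230.4531,94.0704) → (229.8929,152.4980) → (280.7727,123.7693) → (230.4531,94.0704). Closed: final G1 returns to the first vertex.

(Gcodetools for Inkscape — laser output)
G21
G90
G0 X56.8921 Y45.7726
M3 S732
G01 X49.3402 Y64.0045 F891
G01 X31.1083 Y71.5564
G01 X12.8764 Y64.0045
G01 X5.3245 Y45.7726
G01 X12.8764 Y27.5407
G01 X31.1083 Y19.9888
G01 X49.3402 Y27.5407
G01 X56.8921 Y45.7726
M5
G0 X230.4531 Y94.0704
M3 S732
G01 X229.8929 Y152.4980 F891
G01 X280.7727 Y123.7693
G01 X230.4531 Y94.0704
M5
G0 X0.0000 Y0.0000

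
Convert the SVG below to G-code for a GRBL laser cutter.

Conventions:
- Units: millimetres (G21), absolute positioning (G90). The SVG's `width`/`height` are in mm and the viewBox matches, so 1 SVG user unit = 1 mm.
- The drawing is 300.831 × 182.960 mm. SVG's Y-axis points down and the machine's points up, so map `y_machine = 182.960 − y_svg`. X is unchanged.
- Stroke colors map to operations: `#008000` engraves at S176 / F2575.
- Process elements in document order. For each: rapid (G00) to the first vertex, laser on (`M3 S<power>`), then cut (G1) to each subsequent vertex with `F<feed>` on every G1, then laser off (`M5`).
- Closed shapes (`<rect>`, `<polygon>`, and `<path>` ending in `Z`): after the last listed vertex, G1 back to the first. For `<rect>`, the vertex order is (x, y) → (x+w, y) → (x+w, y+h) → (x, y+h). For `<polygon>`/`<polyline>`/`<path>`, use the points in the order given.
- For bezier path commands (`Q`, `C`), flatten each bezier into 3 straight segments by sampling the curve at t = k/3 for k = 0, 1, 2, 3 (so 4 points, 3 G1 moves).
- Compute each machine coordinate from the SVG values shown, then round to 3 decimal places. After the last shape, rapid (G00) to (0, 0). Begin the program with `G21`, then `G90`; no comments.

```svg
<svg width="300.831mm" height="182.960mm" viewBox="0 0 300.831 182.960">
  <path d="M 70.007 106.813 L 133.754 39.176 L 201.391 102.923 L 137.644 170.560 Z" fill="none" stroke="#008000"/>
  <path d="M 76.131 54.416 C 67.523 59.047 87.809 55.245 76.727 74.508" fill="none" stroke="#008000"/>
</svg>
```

G21
G90
G00 X70.007 Y76.147
M3 S176
G1 X133.754 Y143.784 F2575
G1 X201.391 Y80.037 F2575
G1 X137.644 Y12.400 F2575
G1 X70.007 Y76.147 F2575
M5
G00 X76.131 Y128.544
M3 S176
G1 X74.922 Y125.557 F2575
G1 X79.585 Y121.193 F2575
G1 X76.727 Y108.452 F2575
M5
G00 X0.000 Y0.000

1 u = 1 mm; y_m = 182.960 − y.

[1] `<path>` regular polygon, #008000→engrave S176 F2575: (70.007,76.147) → (133.754,143.784) → (201.391,80.037) → (137.644,12.400) → (70.007,76.147) (closed)

[2] `<path>` cubic bezier, #008000→engrave S176 F2575: (76.131,128.544) → (74.922,125.557) → (79.585,121.193) → (76.727,108.452)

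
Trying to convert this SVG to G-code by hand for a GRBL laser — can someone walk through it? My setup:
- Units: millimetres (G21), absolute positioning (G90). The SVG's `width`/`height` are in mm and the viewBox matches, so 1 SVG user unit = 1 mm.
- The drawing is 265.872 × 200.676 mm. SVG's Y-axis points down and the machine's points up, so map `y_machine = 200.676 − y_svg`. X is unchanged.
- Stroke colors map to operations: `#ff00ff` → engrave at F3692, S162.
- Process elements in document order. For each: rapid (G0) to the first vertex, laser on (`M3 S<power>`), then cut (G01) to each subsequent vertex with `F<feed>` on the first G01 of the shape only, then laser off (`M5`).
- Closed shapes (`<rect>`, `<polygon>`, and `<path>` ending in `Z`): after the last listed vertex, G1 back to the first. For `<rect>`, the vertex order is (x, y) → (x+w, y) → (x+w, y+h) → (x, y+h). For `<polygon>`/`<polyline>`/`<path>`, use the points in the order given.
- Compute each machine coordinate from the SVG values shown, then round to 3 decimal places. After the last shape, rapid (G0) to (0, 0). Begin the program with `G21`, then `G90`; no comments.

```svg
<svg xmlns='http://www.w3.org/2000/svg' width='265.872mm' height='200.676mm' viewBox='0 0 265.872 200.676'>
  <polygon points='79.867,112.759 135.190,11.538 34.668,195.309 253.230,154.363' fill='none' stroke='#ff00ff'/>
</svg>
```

viewBox `0 0 265.872 200.676` with mm width/height → 1 unit = 1 mm. Flip: y_m = 200.676 − y_svg.

**Shape 1** — `<polygon>` closed polygon, stroke `#ff00ff` → engrave (S162, F3692). Machine vertices: (79.867,87.917) → (135.190,189.138) → (34.668,5.367) → (253.230,46.313) → (79.867,87.917). Closed: final G1 returns to the first vertex.

G21
G90
G0 X79.867 Y87.917
M3 S162
G01 X135.190 Y189.138 F3692
G01 X34.668 Y5.367
G01 X253.230 Y46.313
G01 X79.867 Y87.917
M5
G0 X0.000 Y0.000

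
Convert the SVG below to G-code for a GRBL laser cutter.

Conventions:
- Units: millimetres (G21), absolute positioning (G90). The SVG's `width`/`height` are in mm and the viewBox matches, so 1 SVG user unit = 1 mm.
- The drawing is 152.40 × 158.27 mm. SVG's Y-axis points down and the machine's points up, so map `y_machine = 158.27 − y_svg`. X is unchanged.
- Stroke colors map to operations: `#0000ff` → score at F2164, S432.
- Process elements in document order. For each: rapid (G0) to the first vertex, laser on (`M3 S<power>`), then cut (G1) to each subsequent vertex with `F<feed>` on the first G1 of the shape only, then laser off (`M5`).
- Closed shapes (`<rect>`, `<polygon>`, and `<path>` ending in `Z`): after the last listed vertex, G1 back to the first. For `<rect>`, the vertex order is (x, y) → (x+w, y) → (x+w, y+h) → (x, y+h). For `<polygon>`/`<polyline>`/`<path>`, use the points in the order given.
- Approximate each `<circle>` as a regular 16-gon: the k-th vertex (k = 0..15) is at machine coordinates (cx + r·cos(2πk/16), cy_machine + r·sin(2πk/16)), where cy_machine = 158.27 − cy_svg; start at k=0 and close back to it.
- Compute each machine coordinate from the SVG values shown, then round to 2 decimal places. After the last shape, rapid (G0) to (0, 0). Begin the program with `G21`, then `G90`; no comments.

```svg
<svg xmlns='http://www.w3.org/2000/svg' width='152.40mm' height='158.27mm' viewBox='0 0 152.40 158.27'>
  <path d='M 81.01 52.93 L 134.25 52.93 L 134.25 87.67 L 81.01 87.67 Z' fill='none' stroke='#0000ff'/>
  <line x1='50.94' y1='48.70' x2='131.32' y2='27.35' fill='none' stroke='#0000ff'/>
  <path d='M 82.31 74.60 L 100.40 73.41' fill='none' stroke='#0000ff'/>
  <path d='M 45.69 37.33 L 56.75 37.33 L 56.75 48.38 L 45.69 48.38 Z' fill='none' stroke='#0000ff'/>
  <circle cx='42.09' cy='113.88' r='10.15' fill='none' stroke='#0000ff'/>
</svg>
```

G21
G90
G0 X81.01 Y105.34
M3 S432
G1 X134.25 Y105.34 F2164
G1 X134.25 Y70.60
G1 X81.01 Y70.60
G1 X81.01 Y105.34
M5
G0 X50.94 Y109.57
M3 S432
G1 X131.32 Y130.92 F2164
M5
G0 X82.31 Y83.67
M3 S432
G1 X100.40 Y84.86 F2164
M5
G0 X45.69 Y120.94
M3 S432
G1 X56.75 Y120.94 F2164
G1 X56.75 Y109.89
G1 X45.69 Y109.89
G1 X45.69 Y120.94
M5
G0 X52.24 Y44.39
M3 S432
G1 X51.47 Y48.27 F2164
G1 X49.27 Y51.57
G1 X45.97 Y53.77
G1 X42.09 Y54.54
G1 X38.21 Y53.77
G1 X34.91 Y51.57
G1 X32.71 Y48.27
G1 X31.94 Y44.39
G1 X32.71 Y40.51
G1 X34.91 Y37.21
G1 X38.21 Y35.01
G1 X42.09 Y34.24
G1 X45.97 Y35.01
G1 X49.27 Y37.21
G1 X51.47 Y40.51
G1 X52.24 Y44.39
M5
G0 X0.00 Y0.00

1 u = 1 mm; y_m = 158.27 − y.

[1] `<path>` rectangle, #0000ff→score S432 F2164: (81.01,105.34) → (134.25,105.34) → (134.25,70.60) → (81.01,70.60) → (81.01,105.34) (closed)

[2] `<line>` line segment, #0000ff→score S432 F2164: (50.94,109.57) → (131.32,130.92)

[3] `<path>` line segment, #0000ff→score S432 F2164: (82.31,83.67) → (100.40,84.86)

[4] `<path>` rectangle, #0000ff→score S432 F2164: (45.69,120.94) → (56.75,120.94) → (56.75,109.89) → (45.69,109.89) → (45.69,120.94) (closed)

[5] `<circle>` circle, #0000ff→score S432 F2164: (52.24,44.39) → (51.47,48.27) → (49.27,51.57) → (45.97,53.77) → (42.09,54.54) → (38.21,53.77) → (34.91,51.57) → (32.71,48.27) → (31.94,44.39) → (32.71,40.51) → (34.91,37.21) → (38.21,35.01) → (42.09,34.24) → (45.97,35.01) → (49.27,37.21) → (51.47,40.51) → (52.24,44.39) (closed)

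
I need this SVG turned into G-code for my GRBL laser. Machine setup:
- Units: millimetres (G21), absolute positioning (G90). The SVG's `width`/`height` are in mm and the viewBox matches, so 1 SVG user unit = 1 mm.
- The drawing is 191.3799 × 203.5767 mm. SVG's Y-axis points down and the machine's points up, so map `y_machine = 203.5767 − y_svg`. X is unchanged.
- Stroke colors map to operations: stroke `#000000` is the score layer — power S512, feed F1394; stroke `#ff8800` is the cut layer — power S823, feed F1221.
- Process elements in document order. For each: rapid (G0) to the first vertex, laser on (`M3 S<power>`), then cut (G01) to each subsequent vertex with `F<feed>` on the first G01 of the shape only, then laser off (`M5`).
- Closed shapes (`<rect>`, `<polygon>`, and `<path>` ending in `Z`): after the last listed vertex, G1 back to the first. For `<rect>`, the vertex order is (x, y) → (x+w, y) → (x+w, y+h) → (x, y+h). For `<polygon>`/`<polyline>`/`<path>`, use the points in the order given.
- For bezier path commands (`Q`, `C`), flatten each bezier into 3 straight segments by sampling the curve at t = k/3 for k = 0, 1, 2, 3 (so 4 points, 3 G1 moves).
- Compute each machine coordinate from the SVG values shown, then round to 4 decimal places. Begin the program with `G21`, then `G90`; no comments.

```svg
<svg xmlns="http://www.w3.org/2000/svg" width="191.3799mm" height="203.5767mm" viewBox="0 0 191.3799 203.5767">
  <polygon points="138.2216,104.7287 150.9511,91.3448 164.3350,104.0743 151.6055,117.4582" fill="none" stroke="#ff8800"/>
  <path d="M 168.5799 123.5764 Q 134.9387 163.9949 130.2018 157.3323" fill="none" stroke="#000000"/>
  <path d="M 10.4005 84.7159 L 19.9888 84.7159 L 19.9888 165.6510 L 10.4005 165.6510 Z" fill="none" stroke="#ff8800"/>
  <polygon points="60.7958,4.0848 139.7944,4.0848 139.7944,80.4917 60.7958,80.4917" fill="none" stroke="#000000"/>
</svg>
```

1 u = 1 mm; y_m = 203.5767 − y.

[1] `<polygon>` regular polygon, #ff8800→cut S823 F1221: (138.2216,98.8480) → (150.9511,112.2319) → (164.3350,99.5024) → (151.6055,86.1185) → (138.2216,98.8480) (closed)

[2] `<path>` quadratic bezier, #000000→score S512 F1394: (168.5799,80.0003) → (149.3640,58.2859) → (136.5713,47.0339) → (130.2018,46.2444)

[3] `<path>` rectangle, #ff8800→cut S823 F1221: (10.4005,118.8608) → (19.9888,118.8608) → (19.9888,37.9257) → (10.4005,37.9257) → (10.4005,118.8608) (closed)

[4] `<polygon>` rectangle, #000000→score S512 F1394: (60.7958,199.4919) → (139.7944,199.4919) → (139.7944,123.0850) → (60.7958,123.0850) → (60.7958,199.4919) (closed)

G21
G90
G0 X138.2216 Y98.8480
M3 S823
G01 X150.9511 Y112.2319 F1221
G01 X164.3350 Y99.5024
G01 X151.6055 Y86.1185
G01 X138.2216 Y98.8480
M5
G0 X168.5799 Y80.0003
M3 S512
G01 X149.3640 Y58.2859 F1394
G01 X136.5713 Y47.0339
G01 X130.2018 Y46.2444
M5
G0 X10.4005 Y118.8608
M3 S823
G01 X19.9888 Y118.8608 F1221
G01 X19.9888 Y37.9257
G01 X10.4005 Y37.9257
G01 X10.4005 Y118.8608
M5
G0 X60.7958 Y199.4919
M3 S512
G01 X139.7944 Y199.4919 F1394
G01 X139.7944 Y123.0850
G01 X60.7958 Y123.0850
G01 X60.7958 Y199.4919
M5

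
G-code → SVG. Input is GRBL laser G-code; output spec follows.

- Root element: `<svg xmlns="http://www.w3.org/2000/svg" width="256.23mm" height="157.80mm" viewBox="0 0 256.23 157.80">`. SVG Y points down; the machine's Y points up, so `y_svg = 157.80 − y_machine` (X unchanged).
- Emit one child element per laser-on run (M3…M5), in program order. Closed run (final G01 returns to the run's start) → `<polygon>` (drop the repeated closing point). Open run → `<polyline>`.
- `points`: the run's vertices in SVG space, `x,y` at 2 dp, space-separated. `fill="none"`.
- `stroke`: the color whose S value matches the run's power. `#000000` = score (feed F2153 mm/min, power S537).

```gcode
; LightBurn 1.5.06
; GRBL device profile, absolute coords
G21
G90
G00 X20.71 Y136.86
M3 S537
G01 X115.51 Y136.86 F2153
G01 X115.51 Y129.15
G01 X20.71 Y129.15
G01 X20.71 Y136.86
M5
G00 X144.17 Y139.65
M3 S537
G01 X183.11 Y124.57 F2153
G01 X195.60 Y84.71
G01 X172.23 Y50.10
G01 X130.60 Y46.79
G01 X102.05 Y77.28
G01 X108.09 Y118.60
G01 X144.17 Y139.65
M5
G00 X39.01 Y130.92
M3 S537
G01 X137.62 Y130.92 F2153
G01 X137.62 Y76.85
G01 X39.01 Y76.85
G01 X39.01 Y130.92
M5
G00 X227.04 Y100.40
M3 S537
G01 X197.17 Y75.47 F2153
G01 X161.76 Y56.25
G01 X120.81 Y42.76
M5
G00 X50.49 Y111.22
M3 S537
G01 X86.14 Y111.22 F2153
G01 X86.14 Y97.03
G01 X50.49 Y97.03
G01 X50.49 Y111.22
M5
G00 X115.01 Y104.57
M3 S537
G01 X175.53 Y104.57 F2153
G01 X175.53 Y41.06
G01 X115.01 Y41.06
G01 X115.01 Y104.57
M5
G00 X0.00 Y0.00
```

y_svg = 157.80 − y_m. Every run uses S537, so all elements get stroke `#000000` (score).

[1] closed run; points: 20.71,20.94 115.51,20.94 115.51,28.65 20.71,28.65

[2] closed run; points: 144.17,18.15 183.11,33.23 195.60,73.09 172.23,107.70 130.60,111.01 102.05,80.52 108.09,39.20

[3] closed run; points: 39.01,26.88 137.62,26.88 137.62,80.95 39.01,80.95

[4] open run; points: 227.04,57.40 197.17,82.33 161.76,101.55 120.81,115.04

[5] closed run; points: 50.49,46.58 86.14,46.58 86.14,60.77 50.49,60.77

[6] closed run; points: 115.01,53.23 175.53,53.23 175.53,116.74 115.01,116.74

<svg xmlns="http://www.w3.org/2000/svg" width="256.23mm" height="157.80mm" viewBox="0 0 256.23 157.80">
  <polygon points="20.71,20.94 115.51,20.94 115.51,28.65 20.71,28.65" fill="none" stroke="#000000"/>
  <polygon points="144.17,18.15 183.11,33.23 195.60,73.09 172.23,107.70 130.60,111.01 102.05,80.52 108.09,39.20" fill="none" stroke="#000000"/>
  <polygon points="39.01,26.88 137.62,26.88 137.62,80.95 39.01,80.95" fill="none" stroke="#000000"/>
  <polyline points="227.04,57.40 197.17,82.33 161.76,101.55 120.81,115.04" fill="none" stroke="#000000"/>
  <polygon points="50.49,46.58 86.14,46.58 86.14,60.77 50.49,60.77" fill="none" stroke="#000000"/>
  <polygon points="115.01,53.23 175.53,53.23 175.53,116.74 115.01,116.74" fill="none" stroke="#000000"/>
</svg>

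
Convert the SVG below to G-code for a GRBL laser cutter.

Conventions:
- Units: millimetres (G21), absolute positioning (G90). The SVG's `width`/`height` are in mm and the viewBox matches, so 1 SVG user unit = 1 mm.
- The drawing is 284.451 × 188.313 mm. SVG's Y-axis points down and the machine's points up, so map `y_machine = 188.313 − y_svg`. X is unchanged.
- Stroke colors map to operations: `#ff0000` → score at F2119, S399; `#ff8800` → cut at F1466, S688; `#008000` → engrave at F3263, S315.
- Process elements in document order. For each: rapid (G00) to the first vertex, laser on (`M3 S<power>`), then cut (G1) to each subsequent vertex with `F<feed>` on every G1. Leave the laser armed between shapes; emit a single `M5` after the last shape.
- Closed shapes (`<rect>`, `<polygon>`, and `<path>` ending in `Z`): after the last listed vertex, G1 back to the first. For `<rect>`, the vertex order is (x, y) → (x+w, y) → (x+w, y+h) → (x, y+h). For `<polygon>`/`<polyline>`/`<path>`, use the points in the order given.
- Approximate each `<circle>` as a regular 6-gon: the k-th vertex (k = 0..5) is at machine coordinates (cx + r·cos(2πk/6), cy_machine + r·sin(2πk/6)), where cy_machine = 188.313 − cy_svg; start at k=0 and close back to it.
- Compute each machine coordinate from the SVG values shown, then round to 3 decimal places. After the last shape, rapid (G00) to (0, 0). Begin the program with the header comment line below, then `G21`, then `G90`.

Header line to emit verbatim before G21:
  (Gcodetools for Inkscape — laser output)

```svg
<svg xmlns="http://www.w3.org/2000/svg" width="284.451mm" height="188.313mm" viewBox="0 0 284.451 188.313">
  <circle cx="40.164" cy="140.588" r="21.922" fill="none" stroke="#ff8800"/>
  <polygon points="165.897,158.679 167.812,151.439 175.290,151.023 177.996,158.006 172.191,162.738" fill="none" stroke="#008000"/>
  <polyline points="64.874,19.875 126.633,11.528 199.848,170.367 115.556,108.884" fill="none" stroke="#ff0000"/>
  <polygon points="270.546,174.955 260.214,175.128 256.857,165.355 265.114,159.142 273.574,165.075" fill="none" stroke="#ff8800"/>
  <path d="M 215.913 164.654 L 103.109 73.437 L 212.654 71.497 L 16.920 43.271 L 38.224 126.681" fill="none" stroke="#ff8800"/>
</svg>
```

(Gcodetools for Inkscape — laser output)
G21
G90
G00 X62.086 Y47.725
M3 S688
G1 X51.125 Y66.710 F1466
G1 X29.203 Y66.710 F1466
G1 X18.242 Y47.725 F1466
G1 X29.203 Y28.740 F1466
G1 X51.125 Y28.740 F1466
G1 X62.086 Y47.725 F1466
G00 X165.897 Y29.634
M3 S315
G1 X167.812 Y36.874 F3263
G1 X175.290 Y37.290 F3263
G1 X177.996 Y30.307 F3263
G1 X172.191 Y25.575 F3263
G1 X165.897 Y29.634 F3263
G00 X64.874 Y168.438
M3 S399
G1 X126.633 Y176.785 F2119
G1 X199.848 Y17.946 F2119
G1 X115.556 Y79.429 F2119
G00 X270.546 Y13.358
M3 S688
G1 X260.214 Y13.185 F1466
G1 X256.857 Y22.958 F1466
G1 X265.114 Y29.171 F1466
G1 X273.574 Y23.238 F1466
G1 X270.546 Y13.358 F1466
G00 X215.913 Y23.659
M3 S688
G1 X103.109 Y114.876 F1466
G1 X212.654 Y116.816 F1466
G1 X16.920 Y145.042 F1466
G1 X38.224 Y61.632 F1466
M5
G00 X0.000 Y0.000

Since the viewBox matches the mm dimensions, user units are millimetres directly. The only transform is the Y-flip y_m = 188.313 − y_svg.

Shape 1 is a circle drawn with `<circle>`. Its stroke #ff8800 means cut at S688, F1466. After flipping Y the toolpath is (62.086,47.725) → (51.125,66.710) → (29.203,66.710) → (18.242,47.725) → (29.203,28.740) → (51.125,28.740) → (62.086,47.725), returning to the start.

Shape 2 is a regular polygon drawn with `<polygon>`. Its stroke #008000 means engrave at S315, F3263. After flipping Y the toolpath is (165.897,29.634) → (167.812,36.874) → (175.290,37.290) → (177.996,30.307) → (172.191,25.575) → (165.897,29.634), returning to the start.

Shape 3 is a open polyline drawn with `<polyline>`. Its stroke #ff0000 means score at S399, F2119. After flipping Y the toolpath is (64.874,168.438) → (126.633,176.785) → (199.848,17.946) → (115.556,79.429).

Shape 4 is a regular polygon drawn with `<polygon>`. Its stroke #ff8800 means cut at S688, F1466. After flipping Y the toolpath is (270.546,13.358) → (260.214,13.185) → (256.857,22.958) → (265.114,29.171) → (273.574,23.238) → (270.546,13.358), returning to the start.

Shape 5 is a open polyline drawn with `<path>`. Its stroke #ff8800 means cut at S688, F1466. After flipping Y the toolpath is (215.913,23.659) → (103.109,114.876) → (212.654,116.816) → (16.920,145.042) → (38.224,61.632).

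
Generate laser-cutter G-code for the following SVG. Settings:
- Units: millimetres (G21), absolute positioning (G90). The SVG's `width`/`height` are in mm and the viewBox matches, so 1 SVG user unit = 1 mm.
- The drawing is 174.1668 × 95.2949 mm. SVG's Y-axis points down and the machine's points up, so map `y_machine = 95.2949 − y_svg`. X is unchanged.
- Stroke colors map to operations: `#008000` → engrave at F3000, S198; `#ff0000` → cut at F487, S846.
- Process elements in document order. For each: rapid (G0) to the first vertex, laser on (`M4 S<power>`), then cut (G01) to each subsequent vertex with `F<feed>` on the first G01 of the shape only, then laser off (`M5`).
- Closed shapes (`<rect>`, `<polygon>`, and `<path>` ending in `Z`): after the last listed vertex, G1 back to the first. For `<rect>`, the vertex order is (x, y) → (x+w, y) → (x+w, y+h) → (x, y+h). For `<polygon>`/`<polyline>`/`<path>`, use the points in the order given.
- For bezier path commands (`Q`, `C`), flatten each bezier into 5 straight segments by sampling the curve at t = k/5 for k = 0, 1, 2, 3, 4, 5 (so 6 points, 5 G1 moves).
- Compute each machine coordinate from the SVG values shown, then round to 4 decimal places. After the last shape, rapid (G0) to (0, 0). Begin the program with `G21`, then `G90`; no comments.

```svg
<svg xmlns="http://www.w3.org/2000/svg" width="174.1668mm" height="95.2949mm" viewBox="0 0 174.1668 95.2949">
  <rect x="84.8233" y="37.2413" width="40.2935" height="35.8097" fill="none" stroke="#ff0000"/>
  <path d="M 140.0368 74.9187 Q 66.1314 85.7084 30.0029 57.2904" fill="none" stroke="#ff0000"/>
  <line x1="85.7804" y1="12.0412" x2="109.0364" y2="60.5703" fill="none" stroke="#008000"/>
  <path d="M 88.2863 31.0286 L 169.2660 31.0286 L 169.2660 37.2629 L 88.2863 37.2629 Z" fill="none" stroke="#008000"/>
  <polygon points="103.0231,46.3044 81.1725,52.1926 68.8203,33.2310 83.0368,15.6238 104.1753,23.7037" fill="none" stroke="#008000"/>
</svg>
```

G21
G90
G0 X84.8233 Y58.0536
M4 S846
G01 X125.1168 Y58.0536 F487
G01 X125.1168 Y22.2439
G01 X84.8233 Y22.2439
G01 X84.8233 Y58.0536
M5
G0 X140.0368 Y20.3762
M4 S846
G01 X111.9857 Y17.6286 F487
G01 X86.9568 Y18.0177
G01 X64.9500 Y21.5433
G01 X45.9654 Y28.2056
G01 X30.0029 Y38.0045
M5
G0 X85.7804 Y83.2537
M4 S198
G01 X109.0364 Y34.7246 F3000
M5
G0 X88.2863 Y64.2663
M4 S198
G01 X169.2660 Y64.2663 F3000
G01 X169.2660 Y58.0320
G01 X88.2863 Y58.0320
G01 X88.2863 Y64.2663
M5
G0 X103.0231 Y48.9905
M4 S198
G01 X81.1725 Y43.1023 F3000
G01 X68.8203 Y62.0639
G01 X83.0368 Y79.6711
G01 X104.1753 Y71.5912
G01 X103.0231 Y48.9905
M5
G0 X0.0000 Y0.0000

viewBox `0 0 174.1668 95.2949` with mm width/height → 1 unit = 1 mm. Flip: y_m = 95.2949 − y_svg.

**Shape 1** — `<rect>` rectangle, stroke `#ff0000` → cut (S846, F487). Machine vertices: (84.8233,58.0536) → (125.1168,58.0536) → (125.1168,22.2439) → (84.8233,22.2439) → (84.8233,58.0536). Closed: final G1 returns to the first vertex.

**Shape 2** — `<path>` quadratic bezier, stroke `#ff0000` → cut (S846, F487). Control points (SVG): P0=(140.0368,74.9187), P1=(66.1314,85.7084), P2=(30.0029,57.2904); sampled at t=k/5. Machine vertices: (140.0368,20.3762) → (111.9857,17.6286) → (86.9568,18.0177) → (64.9500,21.5433) → (45.9654,28.2056) → (30.0029,38.0045). Open path.

**Shape 3** — `<line>` line segment, stroke `#008000` → engrave (S198, F3000). Machine vertices: (85.7804,83.2537) → (109.0364,34.7246). Open path.

**Shape 4** — `<path>` rectangle, stroke `#008000` → engrave (S198, F3000). Machine vertices: (88.2863,64.2663) → (169.2660,64.2663) → (169.2660,58.0320) → (88.2863,58.0320) → (88.2863,64.2663). Closed: final G1 returns to the first vertex.

**Shape 5** — `<polygon>` regular polygon, stroke `#008000` → engrave (S198, F3000). Machine vertices: (103.0231,48.9905) → (81.1725,43.1023) → (68.8203,62.0639) → (83.0368,79.6711) → (104.1753,71.5912) → (103.0231,48.9905). Closed: final G1 returns to the first vertex.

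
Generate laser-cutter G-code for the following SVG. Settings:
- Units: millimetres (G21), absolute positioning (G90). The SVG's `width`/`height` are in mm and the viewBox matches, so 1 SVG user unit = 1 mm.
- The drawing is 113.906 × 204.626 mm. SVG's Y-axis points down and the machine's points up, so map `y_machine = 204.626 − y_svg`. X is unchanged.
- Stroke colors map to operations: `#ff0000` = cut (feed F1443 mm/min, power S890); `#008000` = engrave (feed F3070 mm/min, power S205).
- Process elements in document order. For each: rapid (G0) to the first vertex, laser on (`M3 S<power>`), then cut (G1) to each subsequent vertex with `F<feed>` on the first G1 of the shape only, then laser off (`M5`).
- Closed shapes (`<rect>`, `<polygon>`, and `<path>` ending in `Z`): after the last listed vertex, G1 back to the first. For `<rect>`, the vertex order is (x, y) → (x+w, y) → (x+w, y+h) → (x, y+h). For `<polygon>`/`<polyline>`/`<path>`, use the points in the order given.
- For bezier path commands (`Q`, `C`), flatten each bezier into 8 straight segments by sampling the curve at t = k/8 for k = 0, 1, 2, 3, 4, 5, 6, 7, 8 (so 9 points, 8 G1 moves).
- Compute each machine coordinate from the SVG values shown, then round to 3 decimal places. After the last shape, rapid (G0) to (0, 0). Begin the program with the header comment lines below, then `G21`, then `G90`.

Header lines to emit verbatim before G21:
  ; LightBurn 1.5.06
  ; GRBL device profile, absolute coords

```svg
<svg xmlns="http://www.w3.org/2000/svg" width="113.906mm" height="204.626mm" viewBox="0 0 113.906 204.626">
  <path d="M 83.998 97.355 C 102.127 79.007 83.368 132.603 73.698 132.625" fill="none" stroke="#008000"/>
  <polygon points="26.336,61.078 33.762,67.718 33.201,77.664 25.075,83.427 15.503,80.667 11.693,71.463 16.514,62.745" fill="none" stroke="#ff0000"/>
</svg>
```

1 u = 1 mm; y_m = 204.626 − y.

[1] `<path>` cubic bezier, #008000→engrave S205 F3070: (83.998,107.271) → (89.157,111.024) → (91.397,109.504) → (91.256,104.180) → (89.273,96.525) → (85.987,88.008) → (81.936,80.101) → (77.660,74.275) → (73.698,72.001)

[2] `<polygon>` regular polygon, #ff0000→cut S890 F1443: (26.336,143.548) → (33.762,136.908) → (33.201,126.962) → (25.075,121.199) → (15.503,123.959) → (11.693,133.163) → (16.514,141.881) → (26.336,143.548) (closed)

; LightBurn 1.5.06
; GRBL device profile, absolute coords
G21
G90
G0 X83.998 Y107.271
M3 S205
G1 X89.157 Y111.024 F3070
G1 X91.397 Y109.504
G1 X91.256 Y104.180
G1 X89.273 Y96.525
G1 X85.987 Y88.008
G1 X81.936 Y80.101
G1 X77.660 Y74.275
G1 X73.698 Y72.001
M5
G0 X26.336 Y143.548
M3 S890
G1 X33.762 Y136.908 F1443
G1 X33.201 Y126.962
G1 X25.075 Y121.199
G1 X15.503 Y123.959
G1 X11.693 Y133.163
G1 X16.514 Y141.881
G1 X26.336 Y143.548
M5
G0 X0.000 Y0.000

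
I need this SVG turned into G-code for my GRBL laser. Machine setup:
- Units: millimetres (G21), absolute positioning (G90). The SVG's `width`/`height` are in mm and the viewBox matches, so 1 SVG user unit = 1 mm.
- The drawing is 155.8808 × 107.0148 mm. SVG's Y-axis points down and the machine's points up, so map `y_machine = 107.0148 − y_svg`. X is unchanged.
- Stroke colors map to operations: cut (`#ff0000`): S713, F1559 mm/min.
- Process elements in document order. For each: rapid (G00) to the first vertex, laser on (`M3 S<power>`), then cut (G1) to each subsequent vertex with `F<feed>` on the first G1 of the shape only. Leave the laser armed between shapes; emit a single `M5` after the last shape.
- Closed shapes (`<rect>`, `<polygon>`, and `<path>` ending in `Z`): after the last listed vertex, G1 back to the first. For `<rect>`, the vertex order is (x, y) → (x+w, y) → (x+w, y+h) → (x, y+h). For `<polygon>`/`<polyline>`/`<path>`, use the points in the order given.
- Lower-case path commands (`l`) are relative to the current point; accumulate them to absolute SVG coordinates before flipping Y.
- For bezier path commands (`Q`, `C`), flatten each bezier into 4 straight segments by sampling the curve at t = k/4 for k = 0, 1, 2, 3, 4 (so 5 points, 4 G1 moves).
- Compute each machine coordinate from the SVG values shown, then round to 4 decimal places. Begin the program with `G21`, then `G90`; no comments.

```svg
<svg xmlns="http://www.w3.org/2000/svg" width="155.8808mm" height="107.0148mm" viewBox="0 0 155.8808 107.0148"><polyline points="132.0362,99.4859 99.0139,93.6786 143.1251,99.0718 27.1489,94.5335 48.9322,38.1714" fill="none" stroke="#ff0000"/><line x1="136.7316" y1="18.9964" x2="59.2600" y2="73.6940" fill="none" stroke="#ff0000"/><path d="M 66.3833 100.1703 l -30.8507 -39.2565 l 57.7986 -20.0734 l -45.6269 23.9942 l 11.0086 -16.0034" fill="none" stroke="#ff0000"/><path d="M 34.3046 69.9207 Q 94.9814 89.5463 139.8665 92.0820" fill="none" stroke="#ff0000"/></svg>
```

G21
G90
G00 X132.0362 Y7.5289
M3 S713
G1 X99.0139 Y13.3362 F1559
G1 X143.1251 Y7.9430
G1 X27.1489 Y12.4813
G1 X48.9322 Y68.8434
G00 X136.7316 Y88.0184
M3 S713
G1 X59.2600 Y33.3208 F1559
G00 X66.3833 Y6.8445
M3 S713
G1 X35.5326 Y46.1010 F1559
G1 X93.3312 Y66.1744
G1 X47.7043 Y42.1802
G1 X58.7129 Y58.1836
G00 X34.3046 Y37.0941
M3 S713
G1 X63.6560 Y28.3494 F1559
G1 X91.0335 Y21.7410
G1 X116.4370 Y17.2688
G1 X139.8665 Y14.9328
M5

1 u = 1 mm; y_m = 107.0148 − y.

[1] `<polyline>` open polyline, #ff0000→cut S713 F1559: (132.0362,7.5289) → (99.0139,13.3362) → (143.1251,7.9430) → (27.1489,12.4813) → (48.9322,68.8434)

[2] `<line>` line segment, #ff0000→cut S713 F1559: (136.7316,88.0184) → (59.2600,33.3208)

[3] `<path>` open polyline, #ff0000→cut S713 F1559: (66.3833,6.8445) → (35.5326,46.1010) → (93.3312,66.1744) → (47.7043,42.1802) → (58.7129,58.1836)

[4] `<path>` quadratic bezier, #ff0000→cut S713 F1559: (34.3046,37.0941) → (63.6560,28.3494) → (91.0335,21.7410) → (116.4370,17.2688) → (139.8665,14.9328)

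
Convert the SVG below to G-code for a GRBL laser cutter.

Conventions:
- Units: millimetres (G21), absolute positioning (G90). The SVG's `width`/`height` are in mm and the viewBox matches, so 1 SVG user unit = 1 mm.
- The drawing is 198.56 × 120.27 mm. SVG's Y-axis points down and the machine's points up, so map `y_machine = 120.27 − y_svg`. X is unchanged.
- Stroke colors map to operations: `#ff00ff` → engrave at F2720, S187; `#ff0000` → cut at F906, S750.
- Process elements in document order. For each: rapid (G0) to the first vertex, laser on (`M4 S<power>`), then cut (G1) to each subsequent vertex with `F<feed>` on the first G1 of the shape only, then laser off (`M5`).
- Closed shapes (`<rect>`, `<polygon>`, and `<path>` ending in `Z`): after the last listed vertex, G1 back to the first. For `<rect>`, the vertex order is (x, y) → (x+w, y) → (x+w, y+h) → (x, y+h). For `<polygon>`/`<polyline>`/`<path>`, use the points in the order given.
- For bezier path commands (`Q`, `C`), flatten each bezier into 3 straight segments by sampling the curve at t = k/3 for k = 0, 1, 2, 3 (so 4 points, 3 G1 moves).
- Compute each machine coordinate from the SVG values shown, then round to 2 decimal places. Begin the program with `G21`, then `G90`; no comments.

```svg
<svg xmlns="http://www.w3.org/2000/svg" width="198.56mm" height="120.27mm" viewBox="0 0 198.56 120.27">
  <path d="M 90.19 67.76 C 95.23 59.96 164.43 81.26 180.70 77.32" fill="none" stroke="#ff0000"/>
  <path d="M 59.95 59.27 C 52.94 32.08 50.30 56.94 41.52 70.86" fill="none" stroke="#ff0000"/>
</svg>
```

Since the viewBox matches the mm dimensions, user units are millimetres directly. The only transform is the Y-flip y_m = 120.27 − y_svg.

Shape 1 is a cubic bezier drawn with `<path>`. Its stroke #ff0000 means cut at S750, F906. After flipping Y the toolpath is (90.19,52.51) → (112.28,52.62) → (151.12,45.41) → (180.70,42.95).

Shape 2 is a cubic bezier drawn with `<path>`. Its stroke #ff0000 means cut at S750, F906. After flipping Y the toolpath is (59.95,61.00) → (54.01,73.17) → (48.64,64.64) → (41.52,49.41).

G21
G90
G0 X90.19 Y52.51
M4 S750
G1 X112.28 Y52.62 F906
G1 X151.12 Y45.41
G1 X180.70 Y42.95
M5
G0 X59.95 Y61.00
M4 S750
G1 X54.01 Y73.17 F906
G1 X48.64 Y64.64
G1 X41.52 Y49.41
M5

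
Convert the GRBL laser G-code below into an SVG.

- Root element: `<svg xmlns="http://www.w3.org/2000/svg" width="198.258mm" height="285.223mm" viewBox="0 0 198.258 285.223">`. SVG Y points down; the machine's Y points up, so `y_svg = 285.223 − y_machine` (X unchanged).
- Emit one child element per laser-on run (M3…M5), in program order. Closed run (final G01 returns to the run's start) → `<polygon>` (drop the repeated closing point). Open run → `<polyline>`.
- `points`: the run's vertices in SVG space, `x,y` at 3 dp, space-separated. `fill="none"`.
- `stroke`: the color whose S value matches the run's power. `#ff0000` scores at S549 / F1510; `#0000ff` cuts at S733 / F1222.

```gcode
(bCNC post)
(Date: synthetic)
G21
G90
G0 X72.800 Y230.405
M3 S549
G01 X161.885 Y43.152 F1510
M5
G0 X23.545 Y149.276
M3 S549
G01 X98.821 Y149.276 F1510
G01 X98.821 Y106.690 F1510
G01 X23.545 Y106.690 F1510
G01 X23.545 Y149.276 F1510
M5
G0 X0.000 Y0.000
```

<svg xmlns="http://www.w3.org/2000/svg" width="198.258mm" height="285.223mm" viewBox="0 0 198.258 285.223">
  <polyline points="72.800,54.818 161.885,242.071" fill="none" stroke="#ff0000"/>
  <polygon points="23.545,135.947 98.821,135.947 98.821,178.533 23.545,178.533" fill="none" stroke="#ff0000"/>
</svg>

Machine Y-up, SVG Y-down with viewBox height 285.223, so y_svg = 285.223 − y_machine; X carries over. Every run uses S549, so all elements get stroke `#ff0000` (score).

Run 1: The run is open, so emit a `<polyline>` with points (Y-flipped): 72.800,54.818 161.885,242.071.

Run 2: The run returns to its start, so emit a `<polygon>` with points (Y-flipped): 23.545,135.947 98.821,135.947 98.821,178.533 23.545,178.533.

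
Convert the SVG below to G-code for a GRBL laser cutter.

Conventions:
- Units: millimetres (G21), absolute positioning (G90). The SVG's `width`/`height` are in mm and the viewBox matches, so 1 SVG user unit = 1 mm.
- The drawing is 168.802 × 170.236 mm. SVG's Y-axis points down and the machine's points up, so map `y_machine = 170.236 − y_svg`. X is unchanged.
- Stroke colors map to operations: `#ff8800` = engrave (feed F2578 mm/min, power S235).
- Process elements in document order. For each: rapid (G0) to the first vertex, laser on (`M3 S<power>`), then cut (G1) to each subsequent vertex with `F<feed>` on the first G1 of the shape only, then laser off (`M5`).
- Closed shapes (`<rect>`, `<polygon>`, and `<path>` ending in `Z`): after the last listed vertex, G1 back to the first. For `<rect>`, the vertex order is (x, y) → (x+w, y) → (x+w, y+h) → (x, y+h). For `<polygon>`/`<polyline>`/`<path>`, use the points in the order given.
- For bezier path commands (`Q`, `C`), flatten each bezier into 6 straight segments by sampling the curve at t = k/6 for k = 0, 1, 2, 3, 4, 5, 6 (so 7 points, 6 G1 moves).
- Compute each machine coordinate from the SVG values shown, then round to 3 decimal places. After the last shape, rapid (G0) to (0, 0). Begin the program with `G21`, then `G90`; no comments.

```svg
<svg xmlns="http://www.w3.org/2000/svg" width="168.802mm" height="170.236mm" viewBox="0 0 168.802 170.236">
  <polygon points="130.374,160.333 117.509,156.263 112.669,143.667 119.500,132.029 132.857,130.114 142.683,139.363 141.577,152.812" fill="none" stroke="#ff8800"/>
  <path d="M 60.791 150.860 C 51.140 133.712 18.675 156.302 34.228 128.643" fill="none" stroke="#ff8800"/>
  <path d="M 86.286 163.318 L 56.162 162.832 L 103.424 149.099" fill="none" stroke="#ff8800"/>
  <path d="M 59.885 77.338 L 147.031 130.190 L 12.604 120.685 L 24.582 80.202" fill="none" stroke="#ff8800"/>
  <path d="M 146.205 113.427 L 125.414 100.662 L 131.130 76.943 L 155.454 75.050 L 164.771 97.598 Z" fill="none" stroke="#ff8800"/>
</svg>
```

G21
G90
G0 X130.374 Y9.903
M3 S235
G1 X117.509 Y13.973 F2578
G1 X112.669 Y26.569
G1 X119.500 Y38.207
G1 X132.857 Y40.122
G1 X142.683 Y30.873
G1 X141.577 Y17.424
G1 X130.374 Y9.903
M5
G0 X60.791 Y19.376
M3 S235
G1 X54.392 Y25.055 F2578
G1 X46.159 Y26.611
G1 X38.058 Y26.543
G1 X32.058 Y27.351
G1 X30.125 Y31.534
G1 X34.228 Y41.593
M5
G0 X86.286 Y6.918
M3 S235
G1 X56.162 Y7.404 F2578
G1 X103.424 Y21.137
M5
G0 X59.885 Y92.898
M3 S235
G1 X147.031 Y40.046 F2578
G1 X12.604 Y49.551
G1 X24.582 Y90.034
M5
G0 X146.205 Y56.809
M3 S235
G1 X125.414 Y69.574 F2578
G1 X131.130 Y93.293
G1 X155.454 Y95.186
G1 X164.771 Y72.638
G1 X146.205 Y56.809
M5
G0 X0.000 Y0.000

Since the viewBox matches the mm dimensions, user units are millimetres directly. The only transform is the Y-flip y_m = 170.236 − y_svg.

Shape 1 is a regular polygon drawn with `<polygon>`. Its stroke #ff8800 means engrave at S235, F2578. After flipping Y the toolpath is (130.374,9.903) → (117.509,13.973) → (112.669,26.569) → (119.500,38.207) → (132.857,40.122) → (142.683,30.873) → (141.577,17.424) → (130.374,9.903), returning to the start.

Shape 2 is a cubic bezier drawn with `<path>`. Its stroke #ff8800 means engrave at S235, F2578. After flipping Y the toolpath is (60.791,19.376) → (54.392,25.055) → (46.159,26.611) → (38.058,26.543) → (32.058,27.351) → (30.125,31.534) → (34.228,41.593).

Shape 3 is a open polyline drawn with `<path>`. Its stroke #ff8800 means engrave at S235, F2578. After flipping Y the toolpath is (86.286,6.918) → (56.162,7.404) → (103.424,21.137).

Shape 4 is a open polyline drawn with `<path>`. Its stroke #ff8800 means engrave at S235, F2578. After flipping Y the toolpath is (59.885,92.898) → (147.031,40.046) → (12.604,49.551) → (24.582,90.034).

Shape 5 is a regular polygon drawn with `<path>`. Its stroke #ff8800 means engrave at S235, F2578. After flipping Y the toolpath is (146.205,56.809) → (125.414,69.574) → (131.130,93.293) → (155.454,95.186) → (164.771,72.638) → (146.205,56.809), returning to the start.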